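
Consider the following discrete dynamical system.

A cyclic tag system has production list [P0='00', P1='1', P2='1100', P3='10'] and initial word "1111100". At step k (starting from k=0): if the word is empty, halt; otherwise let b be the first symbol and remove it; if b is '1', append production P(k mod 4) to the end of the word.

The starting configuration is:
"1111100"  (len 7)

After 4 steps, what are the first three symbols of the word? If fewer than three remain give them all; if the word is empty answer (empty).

100

k=0  "1111100"  (len 7)
k=1  "11110000"  (len 8)
k=2  "11100001"  (len 8)
k=3  "11000011100"  (len 11)
k=4  "100001110010"  (len 12)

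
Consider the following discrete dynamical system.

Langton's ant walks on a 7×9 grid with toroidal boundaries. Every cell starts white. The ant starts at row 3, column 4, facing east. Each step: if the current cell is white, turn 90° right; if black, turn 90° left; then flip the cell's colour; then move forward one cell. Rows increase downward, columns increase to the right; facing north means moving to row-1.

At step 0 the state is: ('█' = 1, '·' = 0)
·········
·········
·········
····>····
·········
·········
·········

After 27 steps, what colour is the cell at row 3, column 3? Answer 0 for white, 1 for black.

step 0: ·········
·········
·········
····>····
·········
·········
·········
step 1: ·········
·········
·········
····█····
····v····
·········
·········
step 2: ·········
·········
·········
····█····
···<█····
·········
·········
step 3: ·········
·········
·········
···^█····
···██····
·········
·········
step 4: ·········
·········
·········
···█>····
···██····
·········
·········
step 5: ·········
·········
····^····
···█·····
···██····
·········
·········
step 6: ·········
·········
····█>···
···█·····
···██····
·········
·········
step 7: ·········
·········
····██···
···█·v···
···██····
·········
·········
step 8: ·········
·········
····██···
···█<█···
···██····
·········
·········
step 9: ·········
·········
····^█···
···███···
···██····
·········
·········
step 10: ·········
·········
···<·█···
···███···
···██····
·········
·········
step 11: ·········
···^·····
···█·█···
···███···
···██····
·········
·········
step 12: ·········
···█>····
···█·█···
···███···
···██····
·········
·········
step 13: ·········
···██····
···█v█···
···███···
···██····
·········
·········
step 14: ·········
···██····
···<██···
···███···
···██····
·········
·········
step 15: ·········
···██····
····██···
···v██···
···██····
·········
·········
step 16: ·········
···██····
····██···
····>█···
···██····
·········
·········
step 17: ·········
···██····
····^█···
·····█···
···██····
·········
·········
step 18: ·········
···██····
···<·█···
·····█···
···██····
·········
·········
step 19: ·········
···^█····
···█·█···
·····█···
···██····
·········
·········
step 20: ·········
··<·█····
···█·█···
·····█···
···██····
·········
·········
step 21: ··^······
··█·█····
···█·█···
·····█···
···██····
·········
·········
step 22: ··█>·····
··█·█····
···█·█···
·····█···
···██····
·········
·········
step 23: ··██·····
··█v█····
···█·█···
·····█···
···██····
·········
·········
step 24: ··██·····
··<██····
···█·█···
·····█···
···██····
·········
·········
step 25: ··██·····
···██····
··v█·█···
·····█···
···██····
·········
·········
step 26: ··██·····
···██····
·<██·█···
·····█···
···██····
·········
·········
step 27: ··██·····
·^·██····
·███·█···
·····█···
···██····
·········
·········

0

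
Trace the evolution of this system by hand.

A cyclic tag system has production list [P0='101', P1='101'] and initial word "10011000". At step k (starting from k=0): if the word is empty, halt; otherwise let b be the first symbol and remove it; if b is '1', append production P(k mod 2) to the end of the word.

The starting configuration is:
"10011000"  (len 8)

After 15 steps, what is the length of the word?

gen 0: "10011000"  (len 8)
gen 1: "0011000101"  (len 10)
gen 2: "011000101"  (len 9)
gen 3: "11000101"  (len 8)
gen 4: "1000101101"  (len 10)
gen 5: "000101101101"  (len 12)
gen 6: "00101101101"  (len 11)
gen 7: "0101101101"  (len 10)
gen 8: "101101101"  (len 9)
gen 9: "01101101101"  (len 11)
gen 10: "1101101101"  (len 10)
gen 11: "101101101101"  (len 12)
gen 12: "01101101101101"  (len 14)
gen 13: "1101101101101"  (len 13)
gen 14: "101101101101101"  (len 15)
gen 15: "01101101101101101"  (len 17)

17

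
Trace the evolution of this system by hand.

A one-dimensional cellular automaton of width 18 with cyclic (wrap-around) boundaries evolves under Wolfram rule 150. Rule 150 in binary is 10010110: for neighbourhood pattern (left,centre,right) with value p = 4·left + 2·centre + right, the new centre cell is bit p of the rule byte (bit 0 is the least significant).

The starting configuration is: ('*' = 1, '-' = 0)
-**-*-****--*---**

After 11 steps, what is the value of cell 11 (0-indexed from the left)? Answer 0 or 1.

0

k=0  -**-*-****--*---**
k=1  ----*--**-****-*--
k=2  ---****----**--**-
k=3  --*-**-*--*--**--*
k=4  ***----******--***
k=5  **-*--*-****-**-**
k=6  *--****--**------*
k=7  -**-**-**--*----*-
k=8  *--------****--***
k=9  -*------*-**-**-**
k=10  -**----**---------
k=11  *--*--*--*--------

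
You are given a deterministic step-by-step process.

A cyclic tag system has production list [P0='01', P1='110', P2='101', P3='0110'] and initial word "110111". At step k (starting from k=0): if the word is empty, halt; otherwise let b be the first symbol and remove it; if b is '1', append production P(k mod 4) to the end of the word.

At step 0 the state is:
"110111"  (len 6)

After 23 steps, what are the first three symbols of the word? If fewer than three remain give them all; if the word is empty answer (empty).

[0] "110111"  (len 6)
[1] "1011101"  (len 7)
[2] "011101110"  (len 9)
[3] "11101110"  (len 8)
[4] "11011100110"  (len 11)
[5] "101110011001"  (len 12)
[6] "01110011001110"  (len 14)
[7] "1110011001110"  (len 13)
[8] "1100110011100110"  (len 16)
[9] "10011001110011001"  (len 17)
[10] "0011001110011001110"  (len 19)
[11] "011001110011001110"  (len 18)
[12] "11001110011001110"  (len 17)
[13] "100111001100111001"  (len 18)
[14] "00111001100111001110"  (len 20)
[15] "0111001100111001110"  (len 19)
[16] "111001100111001110"  (len 18)
[17] "1100110011100111001"  (len 19)
[18] "100110011100111001110"  (len 21)
[19] "00110011100111001110101"  (len 23)
[20] "0110011100111001110101"  (len 22)
[21] "110011100111001110101"  (len 21)
[22] "10011100111001110101110"  (len 23)
[23] "0011100111001110101110101"  (len 25)

001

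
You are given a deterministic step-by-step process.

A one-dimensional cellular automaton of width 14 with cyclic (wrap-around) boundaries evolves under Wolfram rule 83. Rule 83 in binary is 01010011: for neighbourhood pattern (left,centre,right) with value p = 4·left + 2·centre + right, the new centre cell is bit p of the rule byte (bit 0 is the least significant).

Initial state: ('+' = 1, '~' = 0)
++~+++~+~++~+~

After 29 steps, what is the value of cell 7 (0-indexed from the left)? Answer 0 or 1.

0

t=0: ++~+++~+~++~+~
t=1: ~+~~~+~~~~+~~~
t=2: +~+++~++++~+++
t=3: +~~~+~~~~+~~~~
t=4: ~+++~++++~++++
t=5: ~~~+~~~~+~~~~+
t=6: +++~++++~++++~
t=7: ~~+~~~~+~~~~+~
t=8: ++~++++~++++~+
t=9: ~+~~~~+~~~~+~~
t=10: +~++++~++++~++
t=11: +~~~~+~~~~+~~~
t=12: ~++++~++++~+++
t=13: ~~~~+~~~~+~~~+
t=14: ++++~++++~+++~
t=15: ~~~+~~~~+~~~+~
t=16: +++~++++~+++~+
t=17: ~~+~~~~+~~~+~~
t=18: ++~++++~+++~++
t=19: ~+~~~~+~~~+~~~
t=20: +~++++~+++~+++
t=21: +~~~~+~~~+~~~~
t=22: ~++++~+++~++++
t=23: ~~~~+~~~+~~~~+
t=24: ++++~+++~++++~
t=25: ~~~+~~~+~~~~+~
t=26: +++~+++~++++~+
t=27: ~~+~~~+~~~~+~~
t=28: ++~+++~++++~++
t=29: ~+~~~+~~~~+~~~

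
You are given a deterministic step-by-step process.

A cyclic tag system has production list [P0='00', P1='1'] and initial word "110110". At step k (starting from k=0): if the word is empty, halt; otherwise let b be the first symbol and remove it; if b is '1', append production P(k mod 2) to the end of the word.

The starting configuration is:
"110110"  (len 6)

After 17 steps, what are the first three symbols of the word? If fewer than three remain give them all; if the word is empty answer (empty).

(empty)

[0] "110110"  (len 6)
[1] "1011000"  (len 7)
[2] "0110001"  (len 7)
[3] "110001"  (len 6)
[4] "100011"  (len 6)
[5] "0001100"  (len 7)
[6] "001100"  (len 6)
[7] "01100"  (len 5)
[8] "1100"  (len 4)
[9] "10000"  (len 5)
[10] "00001"  (len 5)
[11] "0001"  (len 4)
[12] "001"  (len 3)
[13] "01"  (len 2)
[14] "1"  (len 1)
[15] "00"  (len 2)
[16] "0"  (len 1)
[17] (halted — word empty)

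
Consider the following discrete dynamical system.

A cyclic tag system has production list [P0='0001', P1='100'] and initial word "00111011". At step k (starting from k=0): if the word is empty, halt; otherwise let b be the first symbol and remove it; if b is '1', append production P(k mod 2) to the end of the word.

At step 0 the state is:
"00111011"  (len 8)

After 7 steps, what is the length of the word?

16

t=0: "00111011"  (len 8)
t=1: "0111011"  (len 7)
t=2: "111011"  (len 6)
t=3: "110110001"  (len 9)
t=4: "10110001100"  (len 11)
t=5: "01100011000001"  (len 14)
t=6: "1100011000001"  (len 13)
t=7: "1000110000010001"  (len 16)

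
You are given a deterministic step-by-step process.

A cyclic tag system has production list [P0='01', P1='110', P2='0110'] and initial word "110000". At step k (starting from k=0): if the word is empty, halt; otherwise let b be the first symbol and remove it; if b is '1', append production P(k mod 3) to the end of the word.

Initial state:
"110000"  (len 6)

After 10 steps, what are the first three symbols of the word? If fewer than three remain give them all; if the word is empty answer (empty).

011

[0] "110000"  (len 6)
[1] "1000001"  (len 7)
[2] "000001110"  (len 9)
[3] "00001110"  (len 8)
[4] "0001110"  (len 7)
[5] "001110"  (len 6)
[6] "01110"  (len 5)
[7] "1110"  (len 4)
[8] "110110"  (len 6)
[9] "101100110"  (len 9)
[10] "0110011001"  (len 10)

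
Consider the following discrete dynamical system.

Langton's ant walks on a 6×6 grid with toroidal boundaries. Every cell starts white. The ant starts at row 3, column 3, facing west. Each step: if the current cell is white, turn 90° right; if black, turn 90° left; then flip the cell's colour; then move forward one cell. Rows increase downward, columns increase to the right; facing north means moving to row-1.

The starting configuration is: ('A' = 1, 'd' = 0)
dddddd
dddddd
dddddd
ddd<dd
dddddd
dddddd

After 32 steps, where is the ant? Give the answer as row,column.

[0] dddddd
dddddd
dddddd
ddd<dd
dddddd
dddddd
[1] dddddd
dddddd
ddd^dd
dddAdd
dddddd
dddddd
[2] dddddd
dddddd
dddA>d
dddAdd
dddddd
dddddd
[3] dddddd
dddddd
dddAAd
dddAvd
dddddd
dddddd
[4] dddddd
dddddd
dddAAd
ddd<Ad
dddddd
dddddd
[5] dddddd
dddddd
dddAAd
ddddAd
dddvdd
dddddd
[6] dddddd
dddddd
dddAAd
ddddAd
dd<Add
dddddd
[7] dddddd
dddddd
dddAAd
dd^dAd
ddAAdd
dddddd
[8] dddddd
dddddd
dddAAd
ddA>Ad
ddAAdd
dddddd
[9] dddddd
dddddd
dddAAd
ddAAAd
ddAvdd
dddddd
[10] dddddd
dddddd
dddAAd
ddAAAd
ddAd>d
dddddd
[11] dddddd
dddddd
dddAAd
ddAAAd
ddAdAd
ddddvd
[12] dddddd
dddddd
dddAAd
ddAAAd
ddAdAd
ddd<Ad
[13] dddddd
dddddd
dddAAd
ddAAAd
ddA^Ad
dddAAd
[14] dddddd
dddddd
dddAAd
ddAAAd
ddAA>d
dddAAd
[15] dddddd
dddddd
dddAAd
ddAA^d
ddAAdd
dddAAd
[16] dddddd
dddddd
dddAAd
ddA<dd
ddAAdd
dddAAd
[17] dddddd
dddddd
dddAAd
ddAddd
ddAvdd
dddAAd
[18] dddddd
dddddd
dddAAd
ddAddd
ddAd>d
dddAAd
[19] dddddd
dddddd
dddAAd
ddAddd
ddAdAd
dddAvd
[20] dddddd
dddddd
dddAAd
ddAddd
ddAdAd
dddAd>
[21] dddddv
dddddd
dddAAd
ddAddd
ddAdAd
dddAdA
[22] dddd<A
dddddd
dddAAd
ddAddd
ddAdAd
dddAdA
[23] ddddAA
dddddd
dddAAd
ddAddd
ddAdAd
dddA^A
[24] ddddAA
dddddd
dddAAd
ddAddd
ddAdAd
dddAA>
[25] ddddAA
dddddd
dddAAd
ddAddd
ddAdA^
dddAAd
[26] ddddAA
dddddd
dddAAd
ddAddd
>dAdAA
dddAAd
[27] ddddAA
dddddd
dddAAd
ddAddd
AdAdAA
vddAAd
[28] ddddAA
dddddd
dddAAd
ddAddd
AdAdAA
AddAA<
[29] ddddAA
dddddd
dddAAd
ddAddd
AdAdA^
AddAAA
[30] ddddAA
dddddd
dddAAd
ddAddd
AdAd<d
AddAAA
[31] ddddAA
dddddd
dddAAd
ddAddd
AdAddd
AddAvA
[32] ddddAA
dddddd
dddAAd
ddAddd
AdAddd
AddAd>

5,5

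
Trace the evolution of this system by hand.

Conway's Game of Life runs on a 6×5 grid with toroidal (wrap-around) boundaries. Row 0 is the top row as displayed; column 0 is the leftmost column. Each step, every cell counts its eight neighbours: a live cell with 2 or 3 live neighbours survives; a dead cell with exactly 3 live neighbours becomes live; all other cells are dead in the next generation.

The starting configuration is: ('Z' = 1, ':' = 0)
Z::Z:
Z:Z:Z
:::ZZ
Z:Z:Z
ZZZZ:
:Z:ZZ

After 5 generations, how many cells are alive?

0) Z::Z:
Z:Z:Z
:::ZZ
Z:Z:Z
ZZZZ:
:Z:ZZ
1) :::::
ZZZ::
::Z::
:::::
:::::
:::::
2) :Z:::
:ZZ::
::Z::
:::::
:::::
:::::
3) :ZZ::
:ZZ::
:ZZ::
:::::
:::::
:::::
4) :ZZ::
Z::Z:
:ZZ::
:::::
:::::
:::::
5) :ZZ::
Z::Z:
:ZZ::
:::::
:::::
:::::

6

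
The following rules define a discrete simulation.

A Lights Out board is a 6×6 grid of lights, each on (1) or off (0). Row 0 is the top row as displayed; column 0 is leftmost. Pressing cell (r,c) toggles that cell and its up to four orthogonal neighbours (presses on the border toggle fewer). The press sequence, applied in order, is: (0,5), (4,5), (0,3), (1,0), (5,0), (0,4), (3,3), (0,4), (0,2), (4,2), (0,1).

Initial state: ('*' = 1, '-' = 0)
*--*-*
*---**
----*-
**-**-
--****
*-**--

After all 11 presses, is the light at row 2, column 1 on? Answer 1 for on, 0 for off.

0) *--*-*
*---**
----*-
**-**-
--****
*-**--
1) *--**-
*---*-
----*-
**-**-
--****
*-**--
2) *--**-
*---*-
----*-
**-***
--**--
*-**-*
3) *-*---
*--**-
----*-
**-***
--**--
*-**-*
4) --*---
-*-**-
*---*-
**-***
--**--
*-**-*
5) --*---
-*-**-
*---*-
**-***
*-**--
-***-*
6) --****
-*-*--
*---*-
**-***
*-**--
-***-*
7) --****
-*-*--
*--**-
***--*
*-*---
-***-*
8) --*---
-*-**-
*--**-
***--*
*-*---
-***-*
9) -*-*--
-****-
*--**-
***--*
*-*---
-***-*
10) -*-*--
-****-
*--**-
**---*
**-*--
-*-*-*
11) *-**--
--***-
*--**-
**---*
**-*--
-*-*-*

0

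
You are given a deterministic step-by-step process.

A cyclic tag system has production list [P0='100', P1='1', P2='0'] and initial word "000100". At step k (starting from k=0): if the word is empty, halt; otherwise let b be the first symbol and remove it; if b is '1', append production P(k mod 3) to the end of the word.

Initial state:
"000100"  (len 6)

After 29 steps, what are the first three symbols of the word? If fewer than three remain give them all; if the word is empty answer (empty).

010

0) "000100"  (len 6)
1) "00100"  (len 5)
2) "0100"  (len 4)
3) "100"  (len 3)
4) "00100"  (len 5)
5) "0100"  (len 4)
6) "100"  (len 3)
7) "00100"  (len 5)
8) "0100"  (len 4)
9) "100"  (len 3)
10) "00100"  (len 5)
11) "0100"  (len 4)
12) "100"  (len 3)
13) "00100"  (len 5)
14) "0100"  (len 4)
15) "100"  (len 3)
16) "00100"  (len 5)
17) "0100"  (len 4)
18) "100"  (len 3)
19) "00100"  (len 5)
20) "0100"  (len 4)
21) "100"  (len 3)
22) "00100"  (len 5)
23) "0100"  (len 4)
24) "100"  (len 3)
25) "00100"  (len 5)
26) "0100"  (len 4)
27) "100"  (len 3)
28) "00100"  (len 5)
29) "0100"  (len 4)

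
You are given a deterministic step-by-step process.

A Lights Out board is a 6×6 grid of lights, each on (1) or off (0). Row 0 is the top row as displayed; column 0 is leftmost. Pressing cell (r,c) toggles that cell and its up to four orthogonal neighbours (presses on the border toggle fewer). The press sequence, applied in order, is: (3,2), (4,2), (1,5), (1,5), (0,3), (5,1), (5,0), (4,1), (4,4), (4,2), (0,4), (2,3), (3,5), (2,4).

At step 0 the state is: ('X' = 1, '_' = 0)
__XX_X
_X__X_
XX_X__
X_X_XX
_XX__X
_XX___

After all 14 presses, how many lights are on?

13

gen 0: __XX_X
_X__X_
XX_X__
X_X_XX
_XX__X
_XX___
gen 1: __XX_X
_X__X_
XXXX__
XX_XXX
_X___X
_XX___
gen 2: __XX_X
_X__X_
XXXX__
XXXXXX
__XX_X
_X____
gen 3: __XX__
_X___X
XXXX_X
XXXXXX
__XX_X
_X____
gen 4: __XX_X
_X__X_
XXXX__
XXXXXX
__XX_X
_X____
gen 5: ____XX
_X_XX_
XXXX__
XXXXXX
__XX_X
_X____
gen 6: ____XX
_X_XX_
XXXX__
XXXXXX
_XXX_X
X_X___
gen 7: ____XX
_X_XX_
XXXX__
XXXXXX
XXXX_X
_XX___
gen 8: ____XX
_X_XX_
XXXX__
X_XXXX
___X_X
__X___
gen 9: ____XX
_X_XX_
XXXX__
X_XX_X
____X_
__X_X_
gen 10: ____XX
_X_XX_
XXXX__
X__X_X
_XXXX_
____X_
gen 11: ___X__
_X_X__
XXXX__
X__X_X
_XXXX_
____X_
gen 12: ___X__
_X____
XX__X_
X____X
_XXXX_
____X_
gen 13: ___X__
_X____
XX__XX
X___X_
_XXXXX
____X_
gen 14: ___X__
_X__X_
XX_X__
X_____
_XXXXX
____X_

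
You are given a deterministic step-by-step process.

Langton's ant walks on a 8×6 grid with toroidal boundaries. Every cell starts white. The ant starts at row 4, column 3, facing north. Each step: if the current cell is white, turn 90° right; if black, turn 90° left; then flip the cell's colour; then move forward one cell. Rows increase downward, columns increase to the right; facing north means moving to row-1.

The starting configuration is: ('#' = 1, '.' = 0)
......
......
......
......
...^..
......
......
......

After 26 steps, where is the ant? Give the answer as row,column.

t=0: ......
......
......
......
...^..
......
......
......
t=1: ......
......
......
......
...#>.
......
......
......
t=2: ......
......
......
......
...##.
....v.
......
......
t=3: ......
......
......
......
...##.
...<#.
......
......
t=4: ......
......
......
......
...^#.
...##.
......
......
t=5: ......
......
......
......
..<.#.
...##.
......
......
t=6: ......
......
......
..^...
..#.#.
...##.
......
......
t=7: ......
......
......
..#>..
..#.#.
...##.
......
......
t=8: ......
......
......
..##..
..#v#.
...##.
......
......
t=9: ......
......
......
..##..
..<##.
...##.
......
......
t=10: ......
......
......
..##..
...##.
..v##.
......
......
t=11: ......
......
......
..##..
...##.
.<###.
......
......
t=12: ......
......
......
..##..
.^.##.
.####.
......
......
t=13: ......
......
......
..##..
.#>##.
.####.
......
......
t=14: ......
......
......
..##..
.####.
.#v##.
......
......
t=15: ......
......
......
..##..
.####.
.#.>#.
......
......
t=16: ......
......
......
..##..
.##^#.
.#..#.
......
......
t=17: ......
......
......
..##..
.#<.#.
.#..#.
......
......
t=18: ......
......
......
..##..
.#..#.
.#v.#.
......
......
t=19: ......
......
......
..##..
.#..#.
.<#.#.
......
......
t=20: ......
......
......
..##..
.#..#.
..#.#.
.v....
......
t=21: ......
......
......
..##..
.#..#.
..#.#.
<#....
......
t=22: ......
......
......
..##..
.#..#.
^.#.#.
##....
......
t=23: ......
......
......
..##..
.#..#.
#>#.#.
##....
......
t=24: ......
......
......
..##..
.#..#.
###.#.
#v....
......
t=25: ......
......
......
..##..
.#..#.
###.#.
#.>...
......
t=26: ......
......
......
..##..
.#..#.
###.#.
#.#...
..v...

7,2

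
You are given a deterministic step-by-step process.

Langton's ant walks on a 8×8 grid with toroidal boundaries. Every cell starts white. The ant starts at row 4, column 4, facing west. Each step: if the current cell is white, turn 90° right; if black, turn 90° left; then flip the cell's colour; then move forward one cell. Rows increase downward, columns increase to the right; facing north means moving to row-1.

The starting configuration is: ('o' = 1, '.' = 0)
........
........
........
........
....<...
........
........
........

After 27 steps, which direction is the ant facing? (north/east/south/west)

k=0  ........
........
........
........
....<...
........
........
........
k=1  ........
........
........
....^...
....o...
........
........
........
k=2  ........
........
........
....o>..
....o...
........
........
........
k=3  ........
........
........
....oo..
....ov..
........
........
........
k=4  ........
........
........
....oo..
....<o..
........
........
........
k=5  ........
........
........
....oo..
.....o..
....v...
........
........
k=6  ........
........
........
....oo..
.....o..
...<o...
........
........
k=7  ........
........
........
....oo..
...^.o..
...oo...
........
........
k=8  ........
........
........
....oo..
...o>o..
...oo...
........
........
k=9  ........
........
........
....oo..
...ooo..
...ov...
........
........
k=10  ........
........
........
....oo..
...ooo..
...o.>..
........
........
k=11  ........
........
........
....oo..
...ooo..
...o.o..
.....v..
........
k=12  ........
........
........
....oo..
...ooo..
...o.o..
....<o..
........
k=13  ........
........
........
....oo..
...ooo..
...o^o..
....oo..
........
k=14  ........
........
........
....oo..
...ooo..
...oo>..
....oo..
........
k=15  ........
........
........
....oo..
...oo^..
...oo...
....oo..
........
k=16  ........
........
........
....oo..
...o<...
...oo...
....oo..
........
k=17  ........
........
........
....oo..
...o....
...ov...
....oo..
........
k=18  ........
........
........
....oo..
...o....
...o.>..
....oo..
........
k=19  ........
........
........
....oo..
...o....
...o.o..
....ov..
........
k=20  ........
........
........
....oo..
...o....
...o.o..
....o.>.
........
k=21  ........
........
........
....oo..
...o....
...o.o..
....o.o.
......v.
k=22  ........
........
........
....oo..
...o....
...o.o..
....o.o.
.....<o.
k=23  ........
........
........
....oo..
...o....
...o.o..
....o^o.
.....oo.
k=24  ........
........
........
....oo..
...o....
...o.o..
....oo>.
.....oo.
k=25  ........
........
........
....oo..
...o....
...o.o^.
....oo..
.....oo.
k=26  ........
........
........
....oo..
...o....
...o.oo>
....oo..
.....oo.
k=27  ........
........
........
....oo..
...o....
...o.ooo
....oo.v
.....oo.

south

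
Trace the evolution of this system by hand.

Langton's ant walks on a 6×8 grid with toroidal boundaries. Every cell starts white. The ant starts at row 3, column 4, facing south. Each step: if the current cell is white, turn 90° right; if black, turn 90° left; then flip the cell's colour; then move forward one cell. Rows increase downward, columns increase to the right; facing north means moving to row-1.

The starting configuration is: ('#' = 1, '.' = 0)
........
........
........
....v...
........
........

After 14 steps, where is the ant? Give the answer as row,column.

2,5

[0] ........
........
........
....v...
........
........
[1] ........
........
........
...<#...
........
........
[2] ........
........
...^....
...##...
........
........
[3] ........
........
...#>...
...##...
........
........
[4] ........
........
...##...
...#v...
........
........
[5] ........
........
...##...
...#.>..
........
........
[6] ........
........
...##...
...#.#..
.....v..
........
[7] ........
........
...##...
...#.#..
....<#..
........
[8] ........
........
...##...
...#^#..
....##..
........
[9] ........
........
...##...
...##>..
....##..
........
[10] ........
........
...##^..
...##...
....##..
........
[11] ........
........
...###>.
...##...
....##..
........
[12] ........
........
...####.
...##.v.
....##..
........
[13] ........
........
...####.
...##<#.
....##..
........
[14] ........
........
...##^#.
...####.
....##..
........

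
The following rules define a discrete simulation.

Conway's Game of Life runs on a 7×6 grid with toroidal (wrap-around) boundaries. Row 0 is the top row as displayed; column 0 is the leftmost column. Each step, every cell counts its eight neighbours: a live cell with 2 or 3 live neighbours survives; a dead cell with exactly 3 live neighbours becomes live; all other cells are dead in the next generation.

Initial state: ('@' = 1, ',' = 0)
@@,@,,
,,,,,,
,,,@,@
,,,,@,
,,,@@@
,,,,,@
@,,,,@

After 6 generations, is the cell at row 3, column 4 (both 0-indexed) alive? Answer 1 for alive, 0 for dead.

t=0: @@,@,,
,,,,,,
,,,@,@
,,,,@,
,,,@@@
,,,,,@
@,,,,@
t=1: @@,,,@
@,@,@,
,,,,@,
,,,,,,
,,,@,@
,,,,,,
,@,,@@
t=2: ,,@@,,
@,,@@,
,,,@,@
,,,,@,
,,,,,,
@,,,,@
,@,,@@
t=3: @@@,,,
,,,,,@
,,,@,@
,,,,@,
,,,,,@
@,,,@@
,@@@@@
t=4: ,,,,,,
,@@,@@
,,,,,@
,,,,@@
@,,,,,
,@@,,,
,,,,,,
t=5: ,,,,,,
@,,,@@
,,,@,,
@,,,@@
@@,,,@
,@,,,,
,,,,,,
t=6: ,,,,,@
,,,,@@
,,,@,,
,@,,@,
,@,,@,
,@,,,,
,,,,,,

1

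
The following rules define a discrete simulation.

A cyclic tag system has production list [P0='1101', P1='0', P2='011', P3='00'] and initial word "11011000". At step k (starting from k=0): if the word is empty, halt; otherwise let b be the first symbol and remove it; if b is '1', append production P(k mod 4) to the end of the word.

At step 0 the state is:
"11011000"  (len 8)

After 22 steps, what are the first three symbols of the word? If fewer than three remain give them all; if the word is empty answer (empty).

k=0  "11011000"  (len 8)
k=1  "10110001101"  (len 11)
k=2  "01100011010"  (len 11)
k=3  "1100011010"  (len 10)
k=4  "10001101000"  (len 11)
k=5  "00011010001101"  (len 14)
k=6  "0011010001101"  (len 13)
k=7  "011010001101"  (len 12)
k=8  "11010001101"  (len 11)
k=9  "10100011011101"  (len 14)
k=10  "01000110111010"  (len 14)
k=11  "1000110111010"  (len 13)
k=12  "00011011101000"  (len 14)
k=13  "0011011101000"  (len 13)
k=14  "011011101000"  (len 12)
k=15  "11011101000"  (len 11)
k=16  "101110100000"  (len 12)
k=17  "011101000001101"  (len 15)
k=18  "11101000001101"  (len 14)
k=19  "1101000001101011"  (len 16)
k=20  "10100000110101100"  (len 17)
k=21  "01000001101011001101"  (len 20)
k=22  "1000001101011001101"  (len 19)

100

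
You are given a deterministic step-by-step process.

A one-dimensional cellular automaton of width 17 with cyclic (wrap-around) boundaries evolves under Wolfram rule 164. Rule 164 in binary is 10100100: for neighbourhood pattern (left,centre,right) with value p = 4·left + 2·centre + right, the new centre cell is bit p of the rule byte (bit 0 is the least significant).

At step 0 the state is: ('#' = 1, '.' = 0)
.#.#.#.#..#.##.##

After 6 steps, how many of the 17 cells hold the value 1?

t=0: .#.#.#.#..#.##.##
t=1: ########..##..#..
t=2: .######.......#..
t=3: ..####........#..
t=4: ...##.........#..
t=5: ..............#..
t=6: ..............#..

1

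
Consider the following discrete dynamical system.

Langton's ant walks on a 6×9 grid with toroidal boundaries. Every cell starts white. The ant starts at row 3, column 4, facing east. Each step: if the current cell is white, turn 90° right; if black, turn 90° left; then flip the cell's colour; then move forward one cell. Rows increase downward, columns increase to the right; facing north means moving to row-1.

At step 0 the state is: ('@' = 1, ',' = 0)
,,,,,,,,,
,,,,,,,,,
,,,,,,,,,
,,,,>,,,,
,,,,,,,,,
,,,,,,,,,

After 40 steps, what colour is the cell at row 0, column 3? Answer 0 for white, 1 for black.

1

step 0: ,,,,,,,,,
,,,,,,,,,
,,,,,,,,,
,,,,>,,,,
,,,,,,,,,
,,,,,,,,,
step 1: ,,,,,,,,,
,,,,,,,,,
,,,,,,,,,
,,,,@,,,,
,,,,v,,,,
,,,,,,,,,
step 2: ,,,,,,,,,
,,,,,,,,,
,,,,,,,,,
,,,,@,,,,
,,,<@,,,,
,,,,,,,,,
step 3: ,,,,,,,,,
,,,,,,,,,
,,,,,,,,,
,,,^@,,,,
,,,@@,,,,
,,,,,,,,,
step 4: ,,,,,,,,,
,,,,,,,,,
,,,,,,,,,
,,,@>,,,,
,,,@@,,,,
,,,,,,,,,
step 5: ,,,,,,,,,
,,,,,,,,,
,,,,^,,,,
,,,@,,,,,
,,,@@,,,,
,,,,,,,,,
step 6: ,,,,,,,,,
,,,,,,,,,
,,,,@>,,,
,,,@,,,,,
,,,@@,,,,
,,,,,,,,,
step 7: ,,,,,,,,,
,,,,,,,,,
,,,,@@,,,
,,,@,v,,,
,,,@@,,,,
,,,,,,,,,
step 8: ,,,,,,,,,
,,,,,,,,,
,,,,@@,,,
,,,@<@,,,
,,,@@,,,,
,,,,,,,,,
step 9: ,,,,,,,,,
,,,,,,,,,
,,,,^@,,,
,,,@@@,,,
,,,@@,,,,
,,,,,,,,,
step 10: ,,,,,,,,,
,,,,,,,,,
,,,<,@,,,
,,,@@@,,,
,,,@@,,,,
,,,,,,,,,
step 11: ,,,,,,,,,
,,,^,,,,,
,,,@,@,,,
,,,@@@,,,
,,,@@,,,,
,,,,,,,,,
step 12: ,,,,,,,,,
,,,@>,,,,
,,,@,@,,,
,,,@@@,,,
,,,@@,,,,
,,,,,,,,,
step 13: ,,,,,,,,,
,,,@@,,,,
,,,@v@,,,
,,,@@@,,,
,,,@@,,,,
,,,,,,,,,
step 14: ,,,,,,,,,
,,,@@,,,,
,,,<@@,,,
,,,@@@,,,
,,,@@,,,,
,,,,,,,,,
step 15: ,,,,,,,,,
,,,@@,,,,
,,,,@@,,,
,,,v@@,,,
,,,@@,,,,
,,,,,,,,,
step 16: ,,,,,,,,,
,,,@@,,,,
,,,,@@,,,
,,,,>@,,,
,,,@@,,,,
,,,,,,,,,
step 17: ,,,,,,,,,
,,,@@,,,,
,,,,^@,,,
,,,,,@,,,
,,,@@,,,,
,,,,,,,,,
step 18: ,,,,,,,,,
,,,@@,,,,
,,,<,@,,,
,,,,,@,,,
,,,@@,,,,
,,,,,,,,,
step 19: ,,,,,,,,,
,,,^@,,,,
,,,@,@,,,
,,,,,@,,,
,,,@@,,,,
,,,,,,,,,
step 20: ,,,,,,,,,
,,<,@,,,,
,,,@,@,,,
,,,,,@,,,
,,,@@,,,,
,,,,,,,,,
step 21: ,,^,,,,,,
,,@,@,,,,
,,,@,@,,,
,,,,,@,,,
,,,@@,,,,
,,,,,,,,,
step 22: ,,@>,,,,,
,,@,@,,,,
,,,@,@,,,
,,,,,@,,,
,,,@@,,,,
,,,,,,,,,
step 23: ,,@@,,,,,
,,@v@,,,,
,,,@,@,,,
,,,,,@,,,
,,,@@,,,,
,,,,,,,,,
step 24: ,,@@,,,,,
,,<@@,,,,
,,,@,@,,,
,,,,,@,,,
,,,@@,,,,
,,,,,,,,,
step 25: ,,@@,,,,,
,,,@@,,,,
,,v@,@,,,
,,,,,@,,,
,,,@@,,,,
,,,,,,,,,
step 26: ,,@@,,,,,
,,,@@,,,,
,<@@,@,,,
,,,,,@,,,
,,,@@,,,,
,,,,,,,,,
step 27: ,,@@,,,,,
,^,@@,,,,
,@@@,@,,,
,,,,,@,,,
,,,@@,,,,
,,,,,,,,,
step 28: ,,@@,,,,,
,@>@@,,,,
,@@@,@,,,
,,,,,@,,,
,,,@@,,,,
,,,,,,,,,
step 29: ,,@@,,,,,
,@@@@,,,,
,@v@,@,,,
,,,,,@,,,
,,,@@,,,,
,,,,,,,,,
step 30: ,,@@,,,,,
,@@@@,,,,
,@,>,@,,,
,,,,,@,,,
,,,@@,,,,
,,,,,,,,,
step 31: ,,@@,,,,,
,@@^@,,,,
,@,,,@,,,
,,,,,@,,,
,,,@@,,,,
,,,,,,,,,
step 32: ,,@@,,,,,
,@<,@,,,,
,@,,,@,,,
,,,,,@,,,
,,,@@,,,,
,,,,,,,,,
step 33: ,,@@,,,,,
,@,,@,,,,
,@v,,@,,,
,,,,,@,,,
,,,@@,,,,
,,,,,,,,,
step 34: ,,@@,,,,,
,@,,@,,,,
,<@,,@,,,
,,,,,@,,,
,,,@@,,,,
,,,,,,,,,
step 35: ,,@@,,,,,
,@,,@,,,,
,,@,,@,,,
,v,,,@,,,
,,,@@,,,,
,,,,,,,,,
step 36: ,,@@,,,,,
,@,,@,,,,
,,@,,@,,,
<@,,,@,,,
,,,@@,,,,
,,,,,,,,,
step 37: ,,@@,,,,,
,@,,@,,,,
^,@,,@,,,
@@,,,@,,,
,,,@@,,,,
,,,,,,,,,
step 38: ,,@@,,,,,
,@,,@,,,,
@>@,,@,,,
@@,,,@,,,
,,,@@,,,,
,,,,,,,,,
step 39: ,,@@,,,,,
,@,,@,,,,
@@@,,@,,,
@v,,,@,,,
,,,@@,,,,
,,,,,,,,,
step 40: ,,@@,,,,,
,@,,@,,,,
@@@,,@,,,
@,>,,@,,,
,,,@@,,,,
,,,,,,,,,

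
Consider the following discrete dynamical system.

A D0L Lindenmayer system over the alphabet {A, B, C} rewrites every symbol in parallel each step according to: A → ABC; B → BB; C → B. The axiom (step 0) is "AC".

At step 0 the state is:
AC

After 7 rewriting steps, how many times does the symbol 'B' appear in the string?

254

gen 0: AC
gen 1: ABCB
gen 2: ABCBBBBB
gen 3: ABCBBBBBBBBBBBBB
gen 4: ABCBBBBBBBBBBBBBBBBBBBBBBBBBBBBB
gen 5: ABCBBBBBBBBBBBBBBBBBBBBBBBBBBBBBBBBBBBBBBBBBBBBBBBBBBBBBBBBBBBBB
gen 6: ABCBBBBBBBBBBBBBBBBBBBBBBBBBBBBBBBBBBBBBBBBBBBBBBBBBBBBBBB…BBBBBBBBBBBBBBBBBBBBBBBBBBBBBBBBBBBBBBBBBBBBBBBBBBBBBBBBBB  (len 128)
gen 7: ABCBBBBBBBBBBBBBBBBBBBBBBBBBBBBBBBBBBBBBBBBBBBBBBBBBBBBBBB…BBBBBBBBBBBBBBBBBBBBBBBBBBBBBBBBBBBBBBBBBBBBBBBBBBBBBBBBBB  (len 256)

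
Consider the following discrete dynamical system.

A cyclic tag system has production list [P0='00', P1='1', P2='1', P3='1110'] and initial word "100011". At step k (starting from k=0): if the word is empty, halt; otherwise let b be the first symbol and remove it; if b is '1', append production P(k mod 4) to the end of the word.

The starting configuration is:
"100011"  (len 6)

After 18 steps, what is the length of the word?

2

gen 0: "100011"  (len 6)
gen 1: "0001100"  (len 7)
gen 2: "001100"  (len 6)
gen 3: "01100"  (len 5)
gen 4: "1100"  (len 4)
gen 5: "10000"  (len 5)
gen 6: "00001"  (len 5)
gen 7: "0001"  (len 4)
gen 8: "001"  (len 3)
gen 9: "01"  (len 2)
gen 10: "1"  (len 1)
gen 11: "1"  (len 1)
gen 12: "1110"  (len 4)
gen 13: "11000"  (len 5)
gen 14: "10001"  (len 5)
gen 15: "00011"  (len 5)
gen 16: "0011"  (len 4)
gen 17: "011"  (len 3)
gen 18: "11"  (len 2)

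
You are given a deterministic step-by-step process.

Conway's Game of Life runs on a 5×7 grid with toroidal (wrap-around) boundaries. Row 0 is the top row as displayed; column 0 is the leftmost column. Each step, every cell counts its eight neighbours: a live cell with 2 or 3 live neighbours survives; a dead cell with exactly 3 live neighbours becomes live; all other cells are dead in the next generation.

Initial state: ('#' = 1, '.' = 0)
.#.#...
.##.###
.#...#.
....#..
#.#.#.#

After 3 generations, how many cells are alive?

6

0) .#.#...
.##.###
.#...#.
....#..
#.#.#.#
1) .......
.#.####
####..#
##.##.#
###.##.
2) .......
.#.####
.......
.......
..#.##.
3) ..#...#
....##.
....##.
.......
.......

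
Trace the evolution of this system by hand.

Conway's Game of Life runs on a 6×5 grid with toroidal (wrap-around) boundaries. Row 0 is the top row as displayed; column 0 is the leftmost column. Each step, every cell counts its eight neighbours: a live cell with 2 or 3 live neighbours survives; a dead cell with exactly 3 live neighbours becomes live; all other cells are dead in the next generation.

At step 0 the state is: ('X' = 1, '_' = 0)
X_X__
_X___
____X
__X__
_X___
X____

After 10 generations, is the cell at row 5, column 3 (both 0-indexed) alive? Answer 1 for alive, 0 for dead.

step 0: X_X__
_X___
____X
__X__
_X___
X____
step 1: X____
XX___
_____
_____
_X___
X____
step 2: X___X
XX___
_____
_____
_____
XX___
step 3: ____X
XX__X
_____
_____
_____
XX__X
step 4: ___X_
X___X
X____
_____
X____
X___X
step 5: ___X_
X___X
X___X
_____
X___X
X___X
step 6: ___X_
X__X_
X___X
_____
X___X
X__X_
step 7: __XX_
X__X_
X___X
_____
X___X
X__X_
step 8: _XXX_
XXXX_
X___X
_____
X___X
XXXX_
step 9: _____
_____
X_XXX
_____
X_XXX
_____
step 10: _____
___XX
___XX
_____
___XX
___XX

1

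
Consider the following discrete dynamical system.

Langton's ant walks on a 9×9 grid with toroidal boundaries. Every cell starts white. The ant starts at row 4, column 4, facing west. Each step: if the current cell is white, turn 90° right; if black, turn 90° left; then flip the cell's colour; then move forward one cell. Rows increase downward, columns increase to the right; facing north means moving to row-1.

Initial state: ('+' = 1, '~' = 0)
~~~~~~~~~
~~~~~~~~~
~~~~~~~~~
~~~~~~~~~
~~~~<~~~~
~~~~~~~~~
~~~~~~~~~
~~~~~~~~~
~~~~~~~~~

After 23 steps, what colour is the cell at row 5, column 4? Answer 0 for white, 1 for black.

step 0: ~~~~~~~~~
~~~~~~~~~
~~~~~~~~~
~~~~~~~~~
~~~~<~~~~
~~~~~~~~~
~~~~~~~~~
~~~~~~~~~
~~~~~~~~~
step 1: ~~~~~~~~~
~~~~~~~~~
~~~~~~~~~
~~~~^~~~~
~~~~+~~~~
~~~~~~~~~
~~~~~~~~~
~~~~~~~~~
~~~~~~~~~
step 2: ~~~~~~~~~
~~~~~~~~~
~~~~~~~~~
~~~~+>~~~
~~~~+~~~~
~~~~~~~~~
~~~~~~~~~
~~~~~~~~~
~~~~~~~~~
step 3: ~~~~~~~~~
~~~~~~~~~
~~~~~~~~~
~~~~++~~~
~~~~+v~~~
~~~~~~~~~
~~~~~~~~~
~~~~~~~~~
~~~~~~~~~
step 4: ~~~~~~~~~
~~~~~~~~~
~~~~~~~~~
~~~~++~~~
~~~~<+~~~
~~~~~~~~~
~~~~~~~~~
~~~~~~~~~
~~~~~~~~~
step 5: ~~~~~~~~~
~~~~~~~~~
~~~~~~~~~
~~~~++~~~
~~~~~+~~~
~~~~v~~~~
~~~~~~~~~
~~~~~~~~~
~~~~~~~~~
step 6: ~~~~~~~~~
~~~~~~~~~
~~~~~~~~~
~~~~++~~~
~~~~~+~~~
~~~<+~~~~
~~~~~~~~~
~~~~~~~~~
~~~~~~~~~
step 7: ~~~~~~~~~
~~~~~~~~~
~~~~~~~~~
~~~~++~~~
~~~^~+~~~
~~~++~~~~
~~~~~~~~~
~~~~~~~~~
~~~~~~~~~
step 8: ~~~~~~~~~
~~~~~~~~~
~~~~~~~~~
~~~~++~~~
~~~+>+~~~
~~~++~~~~
~~~~~~~~~
~~~~~~~~~
~~~~~~~~~
step 9: ~~~~~~~~~
~~~~~~~~~
~~~~~~~~~
~~~~++~~~
~~~+++~~~
~~~+v~~~~
~~~~~~~~~
~~~~~~~~~
~~~~~~~~~
step 10: ~~~~~~~~~
~~~~~~~~~
~~~~~~~~~
~~~~++~~~
~~~+++~~~
~~~+~>~~~
~~~~~~~~~
~~~~~~~~~
~~~~~~~~~
step 11: ~~~~~~~~~
~~~~~~~~~
~~~~~~~~~
~~~~++~~~
~~~+++~~~
~~~+~+~~~
~~~~~v~~~
~~~~~~~~~
~~~~~~~~~
step 12: ~~~~~~~~~
~~~~~~~~~
~~~~~~~~~
~~~~++~~~
~~~+++~~~
~~~+~+~~~
~~~~<+~~~
~~~~~~~~~
~~~~~~~~~
step 13: ~~~~~~~~~
~~~~~~~~~
~~~~~~~~~
~~~~++~~~
~~~+++~~~
~~~+^+~~~
~~~~++~~~
~~~~~~~~~
~~~~~~~~~
step 14: ~~~~~~~~~
~~~~~~~~~
~~~~~~~~~
~~~~++~~~
~~~+++~~~
~~~++>~~~
~~~~++~~~
~~~~~~~~~
~~~~~~~~~
step 15: ~~~~~~~~~
~~~~~~~~~
~~~~~~~~~
~~~~++~~~
~~~++^~~~
~~~++~~~~
~~~~++~~~
~~~~~~~~~
~~~~~~~~~
step 16: ~~~~~~~~~
~~~~~~~~~
~~~~~~~~~
~~~~++~~~
~~~+<~~~~
~~~++~~~~
~~~~++~~~
~~~~~~~~~
~~~~~~~~~
step 17: ~~~~~~~~~
~~~~~~~~~
~~~~~~~~~
~~~~++~~~
~~~+~~~~~
~~~+v~~~~
~~~~++~~~
~~~~~~~~~
~~~~~~~~~
step 18: ~~~~~~~~~
~~~~~~~~~
~~~~~~~~~
~~~~++~~~
~~~+~~~~~
~~~+~>~~~
~~~~++~~~
~~~~~~~~~
~~~~~~~~~
step 19: ~~~~~~~~~
~~~~~~~~~
~~~~~~~~~
~~~~++~~~
~~~+~~~~~
~~~+~+~~~
~~~~+v~~~
~~~~~~~~~
~~~~~~~~~
step 20: ~~~~~~~~~
~~~~~~~~~
~~~~~~~~~
~~~~++~~~
~~~+~~~~~
~~~+~+~~~
~~~~+~>~~
~~~~~~~~~
~~~~~~~~~
step 21: ~~~~~~~~~
~~~~~~~~~
~~~~~~~~~
~~~~++~~~
~~~+~~~~~
~~~+~+~~~
~~~~+~+~~
~~~~~~v~~
~~~~~~~~~
step 22: ~~~~~~~~~
~~~~~~~~~
~~~~~~~~~
~~~~++~~~
~~~+~~~~~
~~~+~+~~~
~~~~+~+~~
~~~~~<+~~
~~~~~~~~~
step 23: ~~~~~~~~~
~~~~~~~~~
~~~~~~~~~
~~~~++~~~
~~~+~~~~~
~~~+~+~~~
~~~~+^+~~
~~~~~++~~
~~~~~~~~~

0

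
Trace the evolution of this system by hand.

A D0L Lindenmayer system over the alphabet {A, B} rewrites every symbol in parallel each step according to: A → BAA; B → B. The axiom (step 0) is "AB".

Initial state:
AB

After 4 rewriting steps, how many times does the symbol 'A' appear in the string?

[0] AB
[1] BAAB
[2] BBAABAAB
[3] BBBAABAABBAABAAB
[4] BBBBAABAABBAABAABBBAABAABBAABAAB

16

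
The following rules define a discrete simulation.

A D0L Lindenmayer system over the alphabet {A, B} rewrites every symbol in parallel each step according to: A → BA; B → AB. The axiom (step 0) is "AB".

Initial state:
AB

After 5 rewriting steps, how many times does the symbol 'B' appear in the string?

32

0) AB
1) BAAB
2) ABBABAAB
3) BAABABBAABBABAAB
4) ABBABAABBAABABBABAABABBAABBABAAB
5) BAABABBAABBABAABABBABAABBAABABBAABBABAABBAABABBABAABABBAABBABAAB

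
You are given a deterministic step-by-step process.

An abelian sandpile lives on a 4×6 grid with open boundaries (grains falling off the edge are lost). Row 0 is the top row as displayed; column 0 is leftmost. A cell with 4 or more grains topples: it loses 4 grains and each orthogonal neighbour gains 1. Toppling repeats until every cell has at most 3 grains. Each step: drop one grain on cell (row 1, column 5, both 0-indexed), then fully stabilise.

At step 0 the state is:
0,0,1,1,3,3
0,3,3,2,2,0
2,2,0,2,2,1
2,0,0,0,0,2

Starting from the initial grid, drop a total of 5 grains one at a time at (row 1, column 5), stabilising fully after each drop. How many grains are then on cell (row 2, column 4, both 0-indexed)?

3

[0] 0,0,1,1,3,3
0,3,3,2,2,0
2,2,0,2,2,1
2,0,0,0,0,2
[1] 0,0,1,1,3,3
0,3,3,2,2,1
2,2,0,2,2,1
2,0,0,0,0,2
[2] 0,0,1,1,3,3
0,3,3,2,2,2
2,2,0,2,2,1
2,0,0,0,0,2
[3] 0,0,1,1,3,3
0,3,3,2,2,3
2,2,0,2,2,1
2,0,0,0,0,2
[4] 0,0,1,2,1,1
0,3,3,3,0,2
2,2,0,2,3,2
2,0,0,0,0,2
[5] 0,0,1,2,1,1
0,3,3,3,0,3
2,2,0,2,3,2
2,0,0,0,0,2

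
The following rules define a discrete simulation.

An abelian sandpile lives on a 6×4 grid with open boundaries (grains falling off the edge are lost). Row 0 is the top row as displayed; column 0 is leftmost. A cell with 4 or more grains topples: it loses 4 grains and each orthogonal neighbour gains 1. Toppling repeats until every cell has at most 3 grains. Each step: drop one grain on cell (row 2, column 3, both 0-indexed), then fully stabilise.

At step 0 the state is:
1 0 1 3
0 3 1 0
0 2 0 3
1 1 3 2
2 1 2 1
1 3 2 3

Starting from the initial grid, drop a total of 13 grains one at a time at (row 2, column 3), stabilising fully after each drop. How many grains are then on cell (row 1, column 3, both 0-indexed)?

1

k=0  1 0 1 3
0 3 1 0
0 2 0 3
1 1 3 2
2 1 2 1
1 3 2 3
k=1  1 0 1 3
0 3 1 1
0 2 1 0
1 1 3 3
2 1 2 1
1 3 2 3
k=2  1 0 1 3
0 3 1 1
0 2 1 1
1 1 3 3
2 1 2 1
1 3 2 3
k=3  1 0 1 3
0 3 1 1
0 2 1 2
1 1 3 3
2 1 2 1
1 3 2 3
k=4  1 0 1 3
0 3 1 1
0 2 1 3
1 1 3 3
2 1 2 1
1 3 2 3
k=5  1 0 1 3
0 3 1 2
0 2 3 1
1 2 0 1
2 1 3 2
1 3 2 3
k=6  1 0 1 3
0 3 1 2
0 2 3 2
1 2 0 1
2 1 3 2
1 3 2 3
k=7  1 0 1 3
0 3 1 2
0 2 3 3
1 2 0 1
2 1 3 2
1 3 2 3
k=8  1 0 1 3
0 3 2 3
0 3 0 1
1 2 1 2
2 1 3 2
1 3 2 3
k=9  1 0 1 3
0 3 2 3
0 3 0 2
1 2 1 2
2 1 3 2
1 3 2 3
k=10  1 0 1 3
0 3 2 3
0 3 0 3
1 2 1 2
2 1 3 2
1 3 2 3
k=11  1 0 2 0
0 3 3 1
0 3 1 1
1 2 1 3
2 1 3 2
1 3 2 3
k=12  1 0 2 0
0 3 3 1
0 3 1 2
1 2 1 3
2 1 3 2
1 3 2 3
k=13  1 0 2 0
0 3 3 1
0 3 1 3
1 2 1 3
2 1 3 2
1 3 2 3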